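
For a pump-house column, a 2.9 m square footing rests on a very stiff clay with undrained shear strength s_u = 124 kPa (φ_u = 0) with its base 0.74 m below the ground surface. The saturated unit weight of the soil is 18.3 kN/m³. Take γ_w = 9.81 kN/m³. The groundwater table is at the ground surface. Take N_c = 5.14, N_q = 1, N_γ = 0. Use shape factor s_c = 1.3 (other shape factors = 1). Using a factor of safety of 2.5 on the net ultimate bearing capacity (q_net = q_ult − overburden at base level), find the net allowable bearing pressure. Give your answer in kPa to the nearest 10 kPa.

With the water table at the surface the whole profile is submerged: γ' = 18.3 − 9.81 = 8.49 kN/m³, so q = γ'·D_f = 6.2826 kPa.
q_ult = c·N_c·s_c + q·N_q
     = 124 × 5.14 × 1.3 + 6.2826 × 1
     = 828.57 + 6.2826 = 834.85 kPa.
q_net = 834.85 − 6.2826 = 828.57 kPa.
q_all(net) = 828.57 / 2.5 = 331.43 kPa.

q_all(net) ≈ 330 kPa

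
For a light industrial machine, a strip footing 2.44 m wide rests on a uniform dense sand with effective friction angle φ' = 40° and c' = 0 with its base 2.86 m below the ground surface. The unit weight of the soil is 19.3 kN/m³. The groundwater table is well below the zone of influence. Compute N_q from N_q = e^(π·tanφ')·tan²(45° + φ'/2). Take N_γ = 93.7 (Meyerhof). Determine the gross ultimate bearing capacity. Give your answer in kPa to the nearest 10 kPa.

q_ult ≈ 5750 kPa

tan40° = 0.8391, so N_q = e^(π×0.8391)·tan²(65°) = 13.959 × 4.599 = 64.2.
q = γ·D_f = 19.3 × 2.86 = 55.198 kPa.
q·N_q = 55.198 × 64.195 = 3543.4 kPa
0.5·γ·B·N_γ = 0.5 × 19.3 × 2.44 × 93.7 = 2206.3 kPa
q_ult = 3543.4 + 2206.3 = 5749.7 kPa.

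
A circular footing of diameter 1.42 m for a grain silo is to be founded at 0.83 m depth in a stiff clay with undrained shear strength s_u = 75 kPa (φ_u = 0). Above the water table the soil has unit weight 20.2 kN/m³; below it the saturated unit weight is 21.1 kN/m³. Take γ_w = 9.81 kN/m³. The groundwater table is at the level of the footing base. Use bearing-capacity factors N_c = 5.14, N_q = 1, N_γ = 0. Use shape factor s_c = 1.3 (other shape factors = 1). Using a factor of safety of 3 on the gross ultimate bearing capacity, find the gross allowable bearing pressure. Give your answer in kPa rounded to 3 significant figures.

q_all ≈ 173 kPa

Effective surcharge at the founding depth q = γ·D_f = 20.2 × 0.83 = 16.766 kPa.
q_ult = c·N_c·s_c + q·N_q
     = 75 × 5.14 × 1.3 + 16.766 × 1
     = 501.15 + 16.766 = 517.92 kPa.
q_all = 517.92 / 3 = 172.64 kPa.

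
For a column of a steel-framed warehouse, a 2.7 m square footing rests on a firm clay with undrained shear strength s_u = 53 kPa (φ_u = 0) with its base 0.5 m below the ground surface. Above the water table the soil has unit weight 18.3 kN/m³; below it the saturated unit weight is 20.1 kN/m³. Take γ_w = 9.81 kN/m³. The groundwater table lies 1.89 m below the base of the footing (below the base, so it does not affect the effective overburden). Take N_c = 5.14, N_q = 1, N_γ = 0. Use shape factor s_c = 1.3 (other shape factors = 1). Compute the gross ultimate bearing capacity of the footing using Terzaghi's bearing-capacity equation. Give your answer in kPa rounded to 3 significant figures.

q = γ·D_f = 18.3 × 0.5 = 9.15 kPa.
c·N_c·s_c = 53 × 5.14 × 1.3 = 354.15 kPa
q·N_q = 9.15 × 1 = 9.15 kPa
q_ult = 354.15 + 9.15 = 363.3 kPa.

q_ult ≈ 363 kPa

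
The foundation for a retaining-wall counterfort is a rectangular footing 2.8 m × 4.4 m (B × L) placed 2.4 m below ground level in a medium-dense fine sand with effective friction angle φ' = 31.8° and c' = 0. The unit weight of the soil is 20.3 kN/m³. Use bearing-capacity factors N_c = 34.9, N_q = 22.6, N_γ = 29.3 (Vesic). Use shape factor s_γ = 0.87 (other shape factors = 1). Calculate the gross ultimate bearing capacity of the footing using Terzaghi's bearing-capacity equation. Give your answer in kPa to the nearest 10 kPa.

Effective surcharge at the founding depth q = γ·D_f = 20.3 × 2.4 = 48.72 kPa.
q_ult = q·N_q + 0.5·γ·B·N_γ·s_γ
     = 48.72 × 22.6 + 0.5 × 20.3 × 2.8 × 29.3 × 0.87
     = 1101.1 + 724.45 = 1825.5 kPa.

q_ult ≈ 1830 kPa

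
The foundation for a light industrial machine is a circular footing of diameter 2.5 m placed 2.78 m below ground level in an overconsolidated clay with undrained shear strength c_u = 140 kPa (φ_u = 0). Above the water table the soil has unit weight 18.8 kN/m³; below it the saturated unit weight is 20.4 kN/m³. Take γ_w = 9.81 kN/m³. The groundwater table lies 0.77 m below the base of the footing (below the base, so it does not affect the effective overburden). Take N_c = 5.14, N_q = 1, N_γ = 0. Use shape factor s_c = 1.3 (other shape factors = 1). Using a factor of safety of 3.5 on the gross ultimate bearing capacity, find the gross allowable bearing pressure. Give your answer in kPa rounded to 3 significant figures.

q = γ·D_f = 18.8 × 2.78 = 52.264 kPa.
c·N_c·s_c = 140 × 5.14 × 1.3 = 935.48 kPa
q·N_q = 52.264 × 1 = 52.264 kPa
q_ult = 935.48 + 52.264 = 987.74 kPa.
q_all = 987.74 / 3.5 = 282.21 kPa.

q_all ≈ 282 kPa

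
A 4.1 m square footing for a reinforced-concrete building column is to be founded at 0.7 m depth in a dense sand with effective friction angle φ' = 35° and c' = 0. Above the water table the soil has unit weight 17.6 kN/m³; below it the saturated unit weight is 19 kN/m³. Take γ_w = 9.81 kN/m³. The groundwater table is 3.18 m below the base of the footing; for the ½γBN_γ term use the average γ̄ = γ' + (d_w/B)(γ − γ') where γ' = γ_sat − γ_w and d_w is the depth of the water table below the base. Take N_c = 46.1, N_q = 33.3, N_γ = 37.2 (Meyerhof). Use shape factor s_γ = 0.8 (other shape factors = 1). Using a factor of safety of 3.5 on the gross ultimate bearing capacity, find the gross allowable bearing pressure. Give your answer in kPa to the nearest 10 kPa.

Overburden at base level: q = 17.6 × 0.7 = 12.32 kPa.
The water table is 3.18 m below the base (< B = 4.1 m), so the ½γBN_γ term uses γ̄ = γ' + (d_w/B)(γ − γ') = 9.19 + (3.18/4.1)(17.6 − 9.19) = 15.713 kN/m³.
Surcharge term q·N_q = 12.32 × 33.3 = 410.26 kPa; self-weight term 0.5·γ·B·N_γ·s_γ = 0.5 × 15.713 × 4.1 × 37.2 × 0.8 = 958.61 kPa.
q_ult = 410.26 + 958.61 = 1368.9 kPa.
q_all = 1368.9 / 3.5 = 391.1 kPa.

q_all ≈ 390 kPa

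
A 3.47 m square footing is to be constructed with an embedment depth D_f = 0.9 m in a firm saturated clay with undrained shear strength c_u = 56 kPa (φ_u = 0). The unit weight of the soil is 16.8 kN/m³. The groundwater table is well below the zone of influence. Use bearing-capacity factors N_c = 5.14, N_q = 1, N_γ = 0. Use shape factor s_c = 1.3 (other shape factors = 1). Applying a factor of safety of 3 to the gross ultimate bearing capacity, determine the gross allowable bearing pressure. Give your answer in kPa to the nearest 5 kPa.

q_all ≈ 130 kPa

Overburden at base level: q = 16.8 × 0.9 = 15.12 kPa.
Cohesion term c·N_c·s_c = 56 × 5.14 × 1.3 = 374.19 kPa; surcharge term q·N_q = 15.12 × 1 = 15.12 kPa.
q_ult = 374.19 + 15.12 = 389.31 kPa.
q_all = q_ult / FS = 389.31 / 3 = 129.77 kPa.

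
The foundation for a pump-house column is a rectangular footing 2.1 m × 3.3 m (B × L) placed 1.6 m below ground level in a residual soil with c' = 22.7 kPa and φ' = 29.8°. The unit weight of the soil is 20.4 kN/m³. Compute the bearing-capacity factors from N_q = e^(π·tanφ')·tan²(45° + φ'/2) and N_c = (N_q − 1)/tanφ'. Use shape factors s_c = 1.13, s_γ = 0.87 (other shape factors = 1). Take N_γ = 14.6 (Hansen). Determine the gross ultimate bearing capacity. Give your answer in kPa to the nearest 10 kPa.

q_ult ≈ 1620 kPa

tan29.8° = 0.5727, so N_q = e^(π×0.5727)·tan²(59.9°) = 6.045 × 2.976 = 17.99.
N_c = (17.99 − 1)/tan29.8° = 29.66.
q = γ·D_f = 20.4 × 1.6 = 32.64 kPa.
c·N_c·s_c = 22.7 × 29.665 × 1.13 = 760.93 kPa
q·N_q = 32.64 × 17.989 = 587.16 kPa
0.5·γ·B·N_γ·s_γ = 0.5 × 20.4 × 2.1 × 14.6 × 0.87 = 272.08 kPa
q_ult = 760.93 + 587.16 + 272.08 = 1620.2 kPa.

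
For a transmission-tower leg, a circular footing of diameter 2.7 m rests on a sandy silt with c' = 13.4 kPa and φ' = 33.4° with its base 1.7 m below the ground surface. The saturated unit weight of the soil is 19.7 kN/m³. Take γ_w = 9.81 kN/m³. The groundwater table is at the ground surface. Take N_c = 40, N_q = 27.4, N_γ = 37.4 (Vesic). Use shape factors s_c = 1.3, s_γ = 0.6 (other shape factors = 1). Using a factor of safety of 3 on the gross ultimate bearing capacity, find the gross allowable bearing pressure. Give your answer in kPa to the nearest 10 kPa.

q_all ≈ 490 kPa

With the water table at the surface the whole profile is submerged: γ' = 19.7 − 9.81 = 9.89 kN/m³, so q = γ'·D_f = 16.813 kPa; the same γ' applies in the ½γBN_γ term.
q_ult = c·N_c·s_c + q·N_q + 0.5·γ·B·N_γ·s_γ
     = 13.4 × 40 × 1.3 + 16.813 × 27.4 + 0.5 × 9.89 × 2.7 × 37.4 × 0.6
     = 696.8 + 460.68 + 299.61 = 1457.1 kPa.
q_all = 1457.1 / 3 = 485.69 kPa.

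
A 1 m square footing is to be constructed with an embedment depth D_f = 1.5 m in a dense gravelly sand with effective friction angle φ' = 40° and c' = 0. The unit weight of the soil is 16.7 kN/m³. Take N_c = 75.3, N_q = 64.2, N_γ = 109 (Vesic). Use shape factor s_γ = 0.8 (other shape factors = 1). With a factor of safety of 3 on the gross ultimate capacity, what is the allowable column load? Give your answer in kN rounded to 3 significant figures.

Overburden at base level: q = 16.7 × 1.5 = 25.05 kPa.
Surcharge term q·N_q = 25.05 × 64.2 = 1608.2 kPa; self-weight term 0.5·γ·B·N_γ·s_γ = 0.5 × 16.7 × 1 × 109 × 0.8 = 728.12 kPa.
q_ult = 1608.2 + 728.12 = 2336.3 kPa.
Gross allowable pressure q_all = 2336.3 / 3 = 778.78 kPa.
Footing area = 1 m², so allowable column load = 778.78 × 1 = 778.78 kN.

P_all ≈ 779 kN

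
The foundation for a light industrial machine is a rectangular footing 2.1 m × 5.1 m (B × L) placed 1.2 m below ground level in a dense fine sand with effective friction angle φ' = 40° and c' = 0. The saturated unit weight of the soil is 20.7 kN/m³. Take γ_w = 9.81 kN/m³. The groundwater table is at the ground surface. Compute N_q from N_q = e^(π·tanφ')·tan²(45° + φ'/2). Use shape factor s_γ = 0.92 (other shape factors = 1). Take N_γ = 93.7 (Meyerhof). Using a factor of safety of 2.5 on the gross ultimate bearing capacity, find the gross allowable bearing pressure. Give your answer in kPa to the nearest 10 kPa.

q_all ≈ 730 kPa

N_q = e^(π·tan40°)·tan²(65°) = 64.2.
γ' = 20.7 − 9.81 = 10.89 kN/m³ (submerged throughout). q = 10.89 × 1.2 = 13.068 kPa; the same γ' applies in the ½γBN_γ term.
q·N_q = 13.068 × 64.195 = 838.9 kPa
0.5·γ·B·N_γ·s_γ = 0.5 × 10.89 × 2.1 × 93.7 × 0.92 = 985.7 kPa
q_ult = 838.9 + 985.7 = 1824.6 kPa.
q_all = 1824.6 / 2.5 = 729.84 kPa.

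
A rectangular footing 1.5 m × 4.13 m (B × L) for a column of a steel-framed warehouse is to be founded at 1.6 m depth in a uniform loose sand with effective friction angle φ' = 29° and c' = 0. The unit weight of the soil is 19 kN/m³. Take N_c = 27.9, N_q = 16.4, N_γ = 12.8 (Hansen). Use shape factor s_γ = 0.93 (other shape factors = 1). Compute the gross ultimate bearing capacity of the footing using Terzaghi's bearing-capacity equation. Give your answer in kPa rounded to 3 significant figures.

Effective surcharge at the founding depth q = γ·D_f = 19 × 1.6 = 30.4 kPa.
q_ult = q·N_q + 0.5·γ·B·N_γ·s_γ
     = 30.4 × 16.4 + 0.5 × 19 × 1.5 × 12.8 × 0.93
     = 498.56 + 169.63 = 668.19 kPa.

q_ult ≈ 668 kPa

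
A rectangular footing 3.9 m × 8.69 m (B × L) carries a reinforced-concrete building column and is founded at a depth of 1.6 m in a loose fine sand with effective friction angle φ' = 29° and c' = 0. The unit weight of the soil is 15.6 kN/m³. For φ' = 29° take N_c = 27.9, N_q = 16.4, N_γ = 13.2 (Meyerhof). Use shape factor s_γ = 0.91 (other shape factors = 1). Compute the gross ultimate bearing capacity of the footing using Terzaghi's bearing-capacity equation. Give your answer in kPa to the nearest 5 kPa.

Overburden at base level: q = 15.6 × 1.6 = 24.96 kPa.
Surcharge term q·N_q = 24.96 × 16.4 = 409.34 kPa; self-weight term 0.5·γ·B·N_γ·s_γ = 0.5 × 15.6 × 3.9 × 13.2 × 0.91 = 365.41 kPa.
q_ult = 409.34 + 365.41 = 774.75 kPa.

q_ult ≈ 775 kPa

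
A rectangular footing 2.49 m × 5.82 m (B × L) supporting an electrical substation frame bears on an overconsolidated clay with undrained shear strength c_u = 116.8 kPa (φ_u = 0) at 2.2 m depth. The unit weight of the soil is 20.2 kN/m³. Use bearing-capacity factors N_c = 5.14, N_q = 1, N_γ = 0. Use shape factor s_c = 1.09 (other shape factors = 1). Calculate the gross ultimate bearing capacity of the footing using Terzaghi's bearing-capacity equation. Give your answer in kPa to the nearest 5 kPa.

q_ult ≈ 700 kPa

Overburden at base level: q = 20.2 × 2.2 = 44.44 kPa.
Cohesion term c·N_c·s_c = 116.8 × 5.14 × 1.09 = 654.38 kPa; surcharge term q·N_q = 44.44 × 1 = 44.44 kPa.
q_ult = 654.38 + 44.44 = 698.82 kPa.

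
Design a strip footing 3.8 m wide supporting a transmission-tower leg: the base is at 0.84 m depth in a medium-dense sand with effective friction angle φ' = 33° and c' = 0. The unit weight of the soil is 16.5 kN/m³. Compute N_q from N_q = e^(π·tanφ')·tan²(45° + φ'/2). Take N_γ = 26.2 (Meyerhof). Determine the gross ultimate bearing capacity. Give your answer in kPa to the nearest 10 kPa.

q_ult ≈ 1180 kPa

tan33° = 0.6494, so N_q = e^(π×0.6494)·tan²(61.5°) = 7.692 × 3.392 = 26.09.
Effective surcharge at the founding depth q = γ·D_f = 16.5 × 0.84 = 13.86 kPa.
q_ult = q·N_q + 0.5·γ·B·N_γ
     = 13.86 × 26.092 + 0.5 × 16.5 × 3.8 × 26.2
     = 361.64 + 821.37 = 1183 kPa.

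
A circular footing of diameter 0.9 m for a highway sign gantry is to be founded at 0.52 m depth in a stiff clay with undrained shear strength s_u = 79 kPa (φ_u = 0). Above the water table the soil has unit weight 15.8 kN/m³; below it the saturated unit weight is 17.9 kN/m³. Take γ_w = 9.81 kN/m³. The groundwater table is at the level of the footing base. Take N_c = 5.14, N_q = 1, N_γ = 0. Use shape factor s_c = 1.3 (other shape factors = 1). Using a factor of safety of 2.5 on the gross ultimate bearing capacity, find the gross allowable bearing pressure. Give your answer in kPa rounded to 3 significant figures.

Effective surcharge at the founding depth q = γ·D_f = 15.8 × 0.52 = 8.216 kPa.
q_ult = c·N_c·s_c + q·N_q
     = 79 × 5.14 × 1.3 + 8.216 × 1
     = 527.88 + 8.216 = 536.09 kPa.
q_all = 536.09 / 2.5 = 214.44 kPa.

q_all ≈ 214 kPa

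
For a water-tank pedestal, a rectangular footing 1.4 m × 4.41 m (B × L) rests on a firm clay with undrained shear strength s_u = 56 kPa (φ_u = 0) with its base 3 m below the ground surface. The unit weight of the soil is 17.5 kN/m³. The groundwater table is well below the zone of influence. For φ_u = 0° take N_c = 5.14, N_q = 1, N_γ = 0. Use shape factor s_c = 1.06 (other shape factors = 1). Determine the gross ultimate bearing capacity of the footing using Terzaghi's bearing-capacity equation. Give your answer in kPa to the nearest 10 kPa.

Overburden at base level: q = 17.5 × 3 = 52.5 kPa.
Cohesion term c·N_c·s_c = 56 × 5.14 × 1.06 = 305.11 kPa; surcharge term q·N_q = 52.5 × 1 = 52.5 kPa.
q_ult = 305.11 + 52.5 = 357.61 kPa.

q_ult ≈ 360 kPa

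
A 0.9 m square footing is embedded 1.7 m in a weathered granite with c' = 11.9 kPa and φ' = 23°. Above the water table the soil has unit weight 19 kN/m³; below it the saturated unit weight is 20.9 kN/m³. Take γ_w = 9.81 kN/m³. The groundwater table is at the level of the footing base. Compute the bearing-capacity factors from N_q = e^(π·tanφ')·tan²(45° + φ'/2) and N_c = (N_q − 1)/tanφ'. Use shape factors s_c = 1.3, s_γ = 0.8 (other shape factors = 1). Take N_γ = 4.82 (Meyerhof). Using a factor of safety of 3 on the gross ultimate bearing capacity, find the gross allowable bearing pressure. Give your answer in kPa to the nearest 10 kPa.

N_q = e^(π·tan23°)·tan²(56.5°) = 8.66; N_c = (N_q − 1)/tanφ' = 18.05.
Overburden at base level: q = 19 × 1.7 = 32.3 kPa.
Below the base the soil is submerged, so the ½γBN_γ term uses γ' = 20.9 − 9.81 = 11.09 kN/m³.
Cohesion term c·N_c·s_c = 11.9 × 18.049 × 1.3 = 279.21 kPa; surcharge term q·N_q = 32.3 × 8.6612 = 279.76 kPa; self-weight term 0.5·γ·B·N_γ·s_γ = 0.5 × 11.09 × 0.9 × 4.82 × 0.8 = 19.243 kPa.
q_ult = 279.21 + 279.76 + 19.243 = 578.21 kPa.
q_all = 578.21 / 3 = 192.74 kPa.

q_all ≈ 190 kPa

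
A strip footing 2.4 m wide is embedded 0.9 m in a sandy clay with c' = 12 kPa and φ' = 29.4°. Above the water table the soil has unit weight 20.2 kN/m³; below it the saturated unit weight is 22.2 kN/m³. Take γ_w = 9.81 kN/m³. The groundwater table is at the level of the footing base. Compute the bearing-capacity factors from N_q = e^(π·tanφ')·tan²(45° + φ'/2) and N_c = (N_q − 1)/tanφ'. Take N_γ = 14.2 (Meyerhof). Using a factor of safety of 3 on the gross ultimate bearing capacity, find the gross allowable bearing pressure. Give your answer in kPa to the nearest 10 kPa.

q_all ≈ 290 kPa

N_q = e^(π·tan29.4°)·tan²(59.7°) = 17.2; N_c = (N_q − 1)/tanφ' = 28.74.
q = γ·D_f = 20.2 × 0.9 = 18.18 kPa.
For the ½γBN_γ term take γ' = 22.2 − 9.81 = 12.39 kN/m³ (soil below base is submerged).
c·N_c = 12 × 28.744 = 344.93 kPa
q·N_q = 18.18 × 17.196 = 312.63 kPa
0.5·γ·B·N_γ = 0.5 × 12.39 × 2.4 × 14.2 = 211.13 kPa
q_ult = 344.93 + 312.63 + 211.13 = 868.68 kPa.
q_all = 868.68 / 3 = 289.56 kPa.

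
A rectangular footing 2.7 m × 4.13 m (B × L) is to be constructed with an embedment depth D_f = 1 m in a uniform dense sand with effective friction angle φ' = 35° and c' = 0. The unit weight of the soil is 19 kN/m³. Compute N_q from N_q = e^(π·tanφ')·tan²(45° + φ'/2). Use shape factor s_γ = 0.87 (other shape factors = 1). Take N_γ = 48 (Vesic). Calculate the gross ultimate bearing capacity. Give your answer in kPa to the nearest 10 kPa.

q_ult ≈ 1700 kPa

tan35° = 0.7002, so N_q = e^(π×0.7002)·tan²(62.5°) = 9.023 × 3.69 = 33.3.
Overburden at base level: q = 19 × 1 = 19 kPa.
Surcharge term q·N_q = 19 × 33.296 = 632.63 kPa; self-weight term 0.5·γ·B·N_γ·s_γ = 0.5 × 19 × 2.7 × 48 × 0.87 = 1071.1 kPa.
q_ult = 632.63 + 1071.1 = 1703.8 kPa.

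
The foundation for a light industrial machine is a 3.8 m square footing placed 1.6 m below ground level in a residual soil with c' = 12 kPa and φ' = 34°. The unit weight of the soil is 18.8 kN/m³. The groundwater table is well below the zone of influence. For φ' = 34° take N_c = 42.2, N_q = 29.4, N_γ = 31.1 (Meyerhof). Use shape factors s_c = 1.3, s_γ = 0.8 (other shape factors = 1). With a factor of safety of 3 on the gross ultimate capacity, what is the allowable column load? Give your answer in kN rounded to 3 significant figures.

P_all ≈ 11700 kN

Overburden at base level: q = 18.8 × 1.6 = 30.08 kPa.
Cohesion term c·N_c·s_c = 12 × 42.2 × 1.3 = 658.32 kPa; surcharge term q·N_q = 30.08 × 29.4 = 884.35 kPa; self-weight term 0.5·γ·B·N_γ·s_γ = 0.5 × 18.8 × 3.8 × 31.1 × 0.8 = 888.71 kPa.
q_ult = 658.32 + 884.35 + 888.71 = 2431.4 kPa.
Gross allowable pressure q_all = 2431.4 / 3 = 810.46 kPa.
Footing area = 14.44 m², so allowable column load = 810.46 × 14.44 = 11703 kN.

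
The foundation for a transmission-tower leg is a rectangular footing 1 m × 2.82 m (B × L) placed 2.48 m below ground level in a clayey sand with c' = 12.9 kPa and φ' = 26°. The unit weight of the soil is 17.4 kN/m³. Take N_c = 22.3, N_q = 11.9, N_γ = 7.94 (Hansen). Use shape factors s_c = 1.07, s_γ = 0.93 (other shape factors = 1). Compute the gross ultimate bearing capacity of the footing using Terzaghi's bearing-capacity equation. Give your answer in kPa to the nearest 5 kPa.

q_ult ≈ 885 kPa

q = γ·D_f = 17.4 × 2.48 = 43.152 kPa.
c·N_c·s_c = 12.9 × 22.3 × 1.07 = 307.81 kPa
q·N_q = 43.152 × 11.9 = 513.51 kPa
0.5·γ·B·N_γ·s_γ = 0.5 × 17.4 × 1 × 7.94 × 0.93 = 64.243 kPa
q_ult = 307.81 + 513.51 + 64.243 = 885.56 kPa.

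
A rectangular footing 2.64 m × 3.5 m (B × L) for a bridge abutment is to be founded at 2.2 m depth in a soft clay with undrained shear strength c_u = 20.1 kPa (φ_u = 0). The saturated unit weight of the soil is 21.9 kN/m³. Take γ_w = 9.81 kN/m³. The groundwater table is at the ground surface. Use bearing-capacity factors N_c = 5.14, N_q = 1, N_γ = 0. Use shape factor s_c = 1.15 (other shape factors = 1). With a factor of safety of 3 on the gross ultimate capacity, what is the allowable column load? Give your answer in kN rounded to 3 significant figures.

P_all ≈ 448 kN

With the water table at the surface the whole profile is submerged: γ' = 21.9 − 9.81 = 12.09 kN/m³, so q = γ'·D_f = 26.598 kPa.
q_ult = c·N_c·s_c + q·N_q
     = 20.1 × 5.14 × 1.15 + 26.598 × 1
     = 118.81 + 26.598 = 145.41 kPa.
Gross allowable pressure q_all = 145.41 / 3 = 48.47 kPa.
Footing area = 9.24 m², so allowable column load = 48.47 × 9.24 = 447.86 kN.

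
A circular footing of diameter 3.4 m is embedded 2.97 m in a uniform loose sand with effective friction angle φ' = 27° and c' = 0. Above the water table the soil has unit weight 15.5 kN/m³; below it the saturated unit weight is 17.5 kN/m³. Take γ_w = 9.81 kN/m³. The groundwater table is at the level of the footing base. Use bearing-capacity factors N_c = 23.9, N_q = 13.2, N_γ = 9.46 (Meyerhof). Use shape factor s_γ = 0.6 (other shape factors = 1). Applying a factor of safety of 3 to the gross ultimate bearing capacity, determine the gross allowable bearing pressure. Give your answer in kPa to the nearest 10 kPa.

q = γ·D_f = 15.5 × 2.97 = 46.035 kPa.
For the ½γBN_γ term take γ' = 17.5 − 9.81 = 7.69 kN/m³ (soil below base is submerged).
q·N_q = 46.035 × 13.2 = 607.66 kPa
0.5·γ·B·N_γ·s_γ = 0.5 × 7.69 × 3.4 × 9.46 × 0.6 = 74.202 kPa
q_ult = 607.66 + 74.202 = 681.86 kPa.
q_all = q_ult / FS = 681.86 / 3 = 227.29 kPa.

q_all ≈ 230 kPa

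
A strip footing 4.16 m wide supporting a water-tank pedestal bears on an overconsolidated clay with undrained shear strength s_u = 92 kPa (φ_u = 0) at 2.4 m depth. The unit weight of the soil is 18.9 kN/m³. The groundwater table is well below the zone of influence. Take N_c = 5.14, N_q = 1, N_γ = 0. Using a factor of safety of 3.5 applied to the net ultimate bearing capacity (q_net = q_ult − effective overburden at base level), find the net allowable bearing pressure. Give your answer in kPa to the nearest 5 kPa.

q_all(net) ≈ 135 kPa

q = γ·D_f = 18.9 × 2.4 = 45.36 kPa.
c·N_c = 92 × 5.14 = 472.88 kPa
q·N_q = 45.36 × 1 = 45.36 kPa
q_ult = 472.88 + 45.36 = 518.24 kPa.
Net ultimate: q_net = 518.24 − 45.36 = 472.88 kPa.
q_all(net) = 472.88 / 3.5 = 135.11 kPa.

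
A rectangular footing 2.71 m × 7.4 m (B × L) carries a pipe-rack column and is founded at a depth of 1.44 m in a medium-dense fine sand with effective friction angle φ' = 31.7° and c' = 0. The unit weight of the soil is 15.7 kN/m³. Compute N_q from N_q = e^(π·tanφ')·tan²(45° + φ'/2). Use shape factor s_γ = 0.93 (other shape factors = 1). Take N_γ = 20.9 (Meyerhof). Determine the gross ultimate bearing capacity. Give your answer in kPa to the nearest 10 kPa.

tan31.7° = 0.6176, so N_q = e^(π×0.6176)·tan²(60.85°) = 6.961 × 3.215 = 22.38.
Effective surcharge at the founding depth q = γ·D_f = 15.7 × 1.44 = 22.608 kPa.
q_ult = q·N_q + 0.5·γ·B·N_γ·s_γ
     = 22.608 × 22.377 + 0.5 × 15.7 × 2.71 × 20.9 × 0.93
     = 505.89 + 413.49 = 919.39 kPa.

q_ult ≈ 920 kPa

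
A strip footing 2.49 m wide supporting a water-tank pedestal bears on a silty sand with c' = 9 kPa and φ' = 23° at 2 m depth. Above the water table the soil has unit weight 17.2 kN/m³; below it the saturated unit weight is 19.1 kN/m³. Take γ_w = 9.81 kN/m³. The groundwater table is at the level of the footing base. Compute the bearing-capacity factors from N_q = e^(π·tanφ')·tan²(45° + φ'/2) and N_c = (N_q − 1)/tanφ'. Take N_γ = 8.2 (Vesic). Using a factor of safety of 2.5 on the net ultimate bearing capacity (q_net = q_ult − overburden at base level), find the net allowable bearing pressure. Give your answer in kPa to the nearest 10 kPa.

N_q = e^(π·tan23°)·tan²(56.5°) = 8.66; N_c = (N_q − 1)/tanφ' = 18.05.
Overburden at base level: q = 17.2 × 2 = 34.4 kPa.
Below the base the soil is submerged, so the ½γBN_γ term uses γ' = 19.1 − 9.81 = 9.29 kN/m³.
Cohesion term c·N_c = 9 × 18.049 = 162.44 kPa; surcharge term q·N_q = 34.4 × 8.6612 = 297.94 kPa; self-weight term 0.5·γ·B·N_γ = 0.5 × 9.29 × 2.49 × 8.2 = 94.842 kPa.
q_ult = 162.44 + 297.94 + 94.842 = 555.22 kPa.
q_net = 555.22 − 34.4 = 520.82 kPa.
q_all(net) = 520.82 / 2.5 = 208.33 kPa.

q_all(net) ≈ 210 kPa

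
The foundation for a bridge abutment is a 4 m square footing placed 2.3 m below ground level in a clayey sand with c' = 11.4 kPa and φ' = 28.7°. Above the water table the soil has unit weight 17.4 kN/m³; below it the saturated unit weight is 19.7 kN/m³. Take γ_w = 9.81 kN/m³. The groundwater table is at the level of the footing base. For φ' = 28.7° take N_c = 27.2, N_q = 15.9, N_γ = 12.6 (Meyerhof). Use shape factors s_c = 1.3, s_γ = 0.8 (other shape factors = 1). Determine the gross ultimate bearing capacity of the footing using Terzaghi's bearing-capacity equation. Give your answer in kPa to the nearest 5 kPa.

q_ult ≈ 1240 kPa

Effective surcharge at the founding depth q = γ·D_f = 17.4 × 2.3 = 40.02 kPa.
The water table coincides with the base, so in the self-weight term γ → γ' = 9.89 kN/m³.
q_ult = c·N_c·s_c + q·N_q + 0.5·γ·B·N_γ·s_γ
     = 11.4 × 27.2 × 1.3 + 40.02 × 15.9 + 0.5 × 9.89 × 4 × 12.6 × 0.8
     = 403.1 + 636.32 + 199.38 = 1238.8 kPa.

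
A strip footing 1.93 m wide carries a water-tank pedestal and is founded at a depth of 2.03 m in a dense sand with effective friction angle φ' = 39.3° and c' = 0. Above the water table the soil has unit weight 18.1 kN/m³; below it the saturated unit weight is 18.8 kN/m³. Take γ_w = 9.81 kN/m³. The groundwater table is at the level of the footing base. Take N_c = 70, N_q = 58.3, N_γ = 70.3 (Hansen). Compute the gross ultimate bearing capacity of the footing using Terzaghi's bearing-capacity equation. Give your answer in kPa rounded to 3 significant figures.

Overburden at base level: q = 18.1 × 2.03 = 36.743 kPa.
Below the base the soil is submerged, so the ½γBN_γ term uses γ' = 18.8 − 9.81 = 8.99 kN/m³.
Surcharge term q·N_q = 36.743 × 58.3 = 2142.1 kPa; self-weight term 0.5·γ·B·N_γ = 0.5 × 8.99 × 1.93 × 70.3 = 609.88 kPa.
q_ult = 2142.1 + 609.88 = 2752 kPa.

q_ult ≈ 2750 kPa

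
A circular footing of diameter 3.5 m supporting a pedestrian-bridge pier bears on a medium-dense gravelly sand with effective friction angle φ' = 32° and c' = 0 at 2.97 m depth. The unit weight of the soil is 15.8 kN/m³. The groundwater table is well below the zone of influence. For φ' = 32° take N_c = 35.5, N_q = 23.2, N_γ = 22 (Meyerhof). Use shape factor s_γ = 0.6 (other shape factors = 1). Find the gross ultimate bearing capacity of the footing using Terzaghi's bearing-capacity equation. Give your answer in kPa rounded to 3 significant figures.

Effective surcharge at the founding depth q = γ·D_f = 15.8 × 2.97 = 46.926 kPa.
q_ult = q·N_q + 0.5·γ·B·N_γ·s_γ
     = 46.926 × 23.2 + 0.5 × 15.8 × 3.5 × 22 × 0.6
     = 1088.7 + 364.98 = 1453.7 kPa.

q_ult ≈ 1450 kPa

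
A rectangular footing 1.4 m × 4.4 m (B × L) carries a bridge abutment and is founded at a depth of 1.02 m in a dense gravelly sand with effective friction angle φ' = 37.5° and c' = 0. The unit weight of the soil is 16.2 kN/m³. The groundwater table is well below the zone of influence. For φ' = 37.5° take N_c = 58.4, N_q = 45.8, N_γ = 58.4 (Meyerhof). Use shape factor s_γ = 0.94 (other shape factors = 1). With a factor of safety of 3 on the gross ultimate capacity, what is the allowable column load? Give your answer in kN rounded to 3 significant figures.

P_all ≈ 2830 kN

Effective surcharge at the founding depth q = γ·D_f = 16.2 × 1.02 = 16.524 kPa.
q_ult = q·N_q + 0.5·γ·B·N_γ·s_γ
     = 16.524 × 45.8 + 0.5 × 16.2 × 1.4 × 58.4 × 0.94
     = 756.8 + 622.52 = 1379.3 kPa.
Gross allowable pressure q_all = 1379.3 / 3 = 459.77 kPa.
Footing area = 6.16 m², so allowable column load = 459.77 × 6.16 = 2832.2 kN.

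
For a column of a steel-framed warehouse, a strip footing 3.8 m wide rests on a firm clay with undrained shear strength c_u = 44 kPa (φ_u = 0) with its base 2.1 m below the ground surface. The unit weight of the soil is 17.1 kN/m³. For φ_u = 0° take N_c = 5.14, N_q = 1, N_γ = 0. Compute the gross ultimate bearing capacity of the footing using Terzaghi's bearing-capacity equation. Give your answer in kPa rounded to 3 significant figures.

q = γ·D_f = 17.1 × 2.1 = 35.91 kPa.
c·N_c = 44 × 5.14 = 226.16 kPa
q·N_q = 35.91 × 1 = 35.91 kPa
q_ult = 226.16 + 35.91 = 262.07 kPa.

q_ult ≈ 262 kPa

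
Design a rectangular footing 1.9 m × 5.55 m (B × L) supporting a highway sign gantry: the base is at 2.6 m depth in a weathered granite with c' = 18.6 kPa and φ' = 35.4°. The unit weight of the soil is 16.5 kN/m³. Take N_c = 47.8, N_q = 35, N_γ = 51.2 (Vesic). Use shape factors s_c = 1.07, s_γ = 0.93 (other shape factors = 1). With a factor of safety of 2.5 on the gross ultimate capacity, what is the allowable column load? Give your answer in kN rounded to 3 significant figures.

Effective surcharge at the founding depth q = γ·D_f = 16.5 × 2.6 = 42.9 kPa.
q_ult = c·N_c·s_c + q·N_q + 0.5·γ·B·N_γ·s_γ
     = 18.6 × 47.8 × 1.07 + 42.9 × 35 + 0.5 × 16.5 × 1.9 × 51.2 × 0.93
     = 951.32 + 1501.5 + 746.38 = 3199.2 kPa.
Gross allowable pressure q_all = 3199.2 / 2.5 = 1279.7 kPa.
Footing area = 10.545 m², so allowable column load = 1279.7 × 10.545 = 13494 kN.

P_all ≈ 13500 kN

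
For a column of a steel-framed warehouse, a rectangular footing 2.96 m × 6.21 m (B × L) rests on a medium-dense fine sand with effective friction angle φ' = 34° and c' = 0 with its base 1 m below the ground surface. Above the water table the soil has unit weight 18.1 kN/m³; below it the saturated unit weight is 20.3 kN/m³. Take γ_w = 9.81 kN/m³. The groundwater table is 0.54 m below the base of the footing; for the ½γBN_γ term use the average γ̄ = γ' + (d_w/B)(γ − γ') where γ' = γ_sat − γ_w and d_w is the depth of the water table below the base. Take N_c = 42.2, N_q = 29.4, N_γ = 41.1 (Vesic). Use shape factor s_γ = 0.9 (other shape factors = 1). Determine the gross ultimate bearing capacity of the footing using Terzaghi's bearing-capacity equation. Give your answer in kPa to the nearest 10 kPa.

Overburden at base level: q = 18.1 × 1 = 18.1 kPa.
The water table is 0.54 m below the base (< B = 2.96 m), so the ½γBN_γ term uses γ̄ = γ' + (d_w/B)(γ − γ') = 10.49 + (0.54/2.96)(18.1 − 10.49) = 11.878 kN/m³.
Surcharge term q·N_q = 18.1 × 29.4 = 532.14 kPa; self-weight term 0.5·γ·B·N_γ·s_γ = 0.5 × 11.878 × 2.96 × 41.1 × 0.9 = 650.28 kPa.
q_ult = 532.14 + 650.28 = 1182.4 kPa.

q_ult ≈ 1180 kPa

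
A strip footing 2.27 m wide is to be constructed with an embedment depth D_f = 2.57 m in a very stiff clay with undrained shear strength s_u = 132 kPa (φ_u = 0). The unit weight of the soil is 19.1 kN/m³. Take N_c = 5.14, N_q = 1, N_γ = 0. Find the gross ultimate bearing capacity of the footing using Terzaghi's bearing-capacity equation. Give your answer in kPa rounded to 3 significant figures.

q_ult ≈ 728 kPa

Overburden at base level: q = 19.1 × 2.57 = 49.087 kPa.
Cohesion term c·N_c = 132 × 5.14 = 678.48 kPa; surcharge term q·N_q = 49.087 × 1 = 49.087 kPa.
q_ult = 678.48 + 49.087 = 727.57 kPa.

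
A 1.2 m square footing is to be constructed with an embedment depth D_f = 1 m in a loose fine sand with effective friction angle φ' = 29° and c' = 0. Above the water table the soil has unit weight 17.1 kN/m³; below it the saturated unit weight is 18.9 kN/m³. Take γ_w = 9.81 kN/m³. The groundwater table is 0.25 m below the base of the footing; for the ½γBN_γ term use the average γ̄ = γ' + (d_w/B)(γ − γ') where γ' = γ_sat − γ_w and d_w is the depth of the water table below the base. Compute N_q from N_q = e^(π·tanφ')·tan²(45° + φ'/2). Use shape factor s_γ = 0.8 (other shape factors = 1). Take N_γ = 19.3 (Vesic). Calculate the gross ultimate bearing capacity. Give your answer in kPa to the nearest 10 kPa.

q_ult ≈ 380 kPa

tan29° = 0.5543, so N_q = e^(π×0.5543)·tan²(59.5°) = 5.705 × 2.882 = 16.44.
Effective surcharge at the founding depth q = γ·D_f = 17.1 × 1 = 17.1 kPa.
With d_w = 0.25 m < B, γ̄ = 9.09 + (0.25/1.2) × (17.1 − 9.09) = 10.759 kN/m³.
q_ult = q·N_q + 0.5·γ·B·N_γ·s_γ
     = 17.1 × 16.443 + 0.5 × 10.759 × 1.2 × 19.3 × 0.8
     = 281.18 + 99.669 = 380.85 kPa.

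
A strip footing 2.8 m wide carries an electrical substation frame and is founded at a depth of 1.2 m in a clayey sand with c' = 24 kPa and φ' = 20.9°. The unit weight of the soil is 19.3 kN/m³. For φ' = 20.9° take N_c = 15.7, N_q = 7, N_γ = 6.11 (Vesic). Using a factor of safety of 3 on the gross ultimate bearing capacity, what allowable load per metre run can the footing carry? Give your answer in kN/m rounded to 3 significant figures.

≈ 657 kN/m

q = γ·D_f = 19.3 × 1.2 = 23.16 kPa.
c·N_c = 24 × 15.7 = 376.8 kPa
q·N_q = 23.16 × 7 = 162.12 kPa
0.5·γ·B·N_γ = 0.5 × 19.3 × 2.8 × 6.11 = 165.09 kPa
q_ult = 376.8 + 162.12 + 165.09 = 704.01 kPa.
Gross allowable pressure q_all = 704.01 / 3 = 234.67 kPa.
Allowable wall load = q_all × B = 234.67 × 2.8 = 657.08 kN per metre run.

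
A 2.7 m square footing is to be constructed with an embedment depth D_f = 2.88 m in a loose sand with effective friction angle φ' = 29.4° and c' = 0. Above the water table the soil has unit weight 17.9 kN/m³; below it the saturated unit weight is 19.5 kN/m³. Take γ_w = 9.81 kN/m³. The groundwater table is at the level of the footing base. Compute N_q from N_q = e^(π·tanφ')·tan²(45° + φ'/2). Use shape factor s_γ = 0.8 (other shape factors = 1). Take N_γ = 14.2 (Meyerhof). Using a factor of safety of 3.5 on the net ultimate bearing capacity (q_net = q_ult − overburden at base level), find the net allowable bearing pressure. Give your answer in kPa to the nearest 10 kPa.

q_all(net) ≈ 280 kPa

N_q = e^(π·tan29.4°)·tan²(59.7°) = 17.2.
Overburden at base level: q = 17.9 × 2.88 = 51.552 kPa.
Below the base the soil is submerged, so the ½γBN_γ term uses γ' = 19.5 − 9.81 = 9.69 kN/m³.
Surcharge term q·N_q = 51.552 × 17.196 = 886.51 kPa; self-weight term 0.5·γ·B·N_γ·s_γ = 0.5 × 9.69 × 2.7 × 14.2 × 0.8 = 148.61 kPa.
q_ult = 886.51 + 148.61 = 1035.1 kPa.
q_net = 1035.1 − 51.552 = 983.56 kPa.
q_all(net) = 983.56 / 3.5 = 281.02 kPa.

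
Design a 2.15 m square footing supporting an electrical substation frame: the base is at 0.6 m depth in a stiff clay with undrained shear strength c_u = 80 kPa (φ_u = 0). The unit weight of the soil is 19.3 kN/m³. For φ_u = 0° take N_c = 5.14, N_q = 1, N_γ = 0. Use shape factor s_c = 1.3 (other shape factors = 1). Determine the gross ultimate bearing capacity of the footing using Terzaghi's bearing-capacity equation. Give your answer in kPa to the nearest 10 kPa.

q_ult ≈ 550 kPa

Overburden at base level: q = 19.3 × 0.6 = 11.58 kPa.
Cohesion term c·N_c·s_c = 80 × 5.14 × 1.3 = 534.56 kPa; surcharge term q·N_q = 11.58 × 1 = 11.58 kPa.
q_ult = 534.56 + 11.58 = 546.14 kPa.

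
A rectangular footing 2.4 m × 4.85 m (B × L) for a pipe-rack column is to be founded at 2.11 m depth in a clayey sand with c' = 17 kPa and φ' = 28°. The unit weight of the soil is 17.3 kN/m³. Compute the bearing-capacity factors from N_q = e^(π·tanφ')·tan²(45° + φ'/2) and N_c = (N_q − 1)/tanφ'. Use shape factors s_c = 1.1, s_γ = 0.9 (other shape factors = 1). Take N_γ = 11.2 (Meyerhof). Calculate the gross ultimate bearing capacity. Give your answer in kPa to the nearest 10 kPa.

tan28° = 0.5317, so N_q = e^(π×0.5317)·tan²(59°) = 5.314 × 2.77 = 14.72.
N_c = (14.72 − 1)/tan28° = 25.8.
Overburden at base level: q = 17.3 × 2.11 = 36.503 kPa.
Cohesion term c·N_c·s_c = 17 × 25.803 × 1.1 = 482.52 kPa; surcharge term q·N_q = 36.503 × 14.72 = 537.32 kPa; self-weight term 0.5·γ·B·N_γ·s_γ = 0.5 × 17.3 × 2.4 × 11.2 × 0.9 = 209.26 kPa.
q_ult = 482.52 + 537.32 + 209.26 = 1229.1 kPa.

q_ult ≈ 1230 kPa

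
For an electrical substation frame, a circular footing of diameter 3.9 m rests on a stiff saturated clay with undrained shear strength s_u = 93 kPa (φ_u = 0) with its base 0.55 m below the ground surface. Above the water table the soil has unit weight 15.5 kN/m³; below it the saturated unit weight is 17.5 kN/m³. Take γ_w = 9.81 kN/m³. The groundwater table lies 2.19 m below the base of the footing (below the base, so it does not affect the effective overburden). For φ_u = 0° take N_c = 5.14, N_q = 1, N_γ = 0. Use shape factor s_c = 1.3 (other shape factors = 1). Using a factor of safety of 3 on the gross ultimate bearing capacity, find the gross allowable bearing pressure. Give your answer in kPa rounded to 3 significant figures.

q = γ·D_f = 15.5 × 0.55 = 8.525 kPa.
c·N_c·s_c = 93 × 5.14 × 1.3 = 621.43 kPa
q·N_q = 8.525 × 1 = 8.525 kPa
q_ult = 621.43 + 8.525 = 629.95 kPa.
q_all = 629.95 / 3 = 209.98 kPa.

q_all ≈ 210 kPa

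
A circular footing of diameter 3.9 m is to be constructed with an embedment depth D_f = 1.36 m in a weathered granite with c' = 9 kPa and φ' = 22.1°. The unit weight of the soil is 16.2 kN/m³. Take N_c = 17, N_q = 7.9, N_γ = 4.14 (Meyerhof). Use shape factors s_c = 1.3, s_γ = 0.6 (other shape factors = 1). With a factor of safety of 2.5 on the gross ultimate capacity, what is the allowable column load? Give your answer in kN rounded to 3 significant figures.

P_all ≈ 2160 kN

q = γ·D_f = 16.2 × 1.36 = 22.032 kPa.
c·N_c·s_c = 9 × 17 × 1.3 = 198.9 kPa
q·N_q = 22.032 × 7.9 = 174.05 kPa
0.5·γ·B·N_γ·s_γ = 0.5 × 16.2 × 3.9 × 4.14 × 0.6 = 78.47 kPa
q_ult = 198.9 + 174.05 + 78.47 = 451.42 kPa.
Gross allowable pressure q_all = 451.42 / 2.5 = 180.57 kPa.
Footing area = 11.9459 m², so allowable column load = 180.57 × 11.9459 = 2157.1 kN.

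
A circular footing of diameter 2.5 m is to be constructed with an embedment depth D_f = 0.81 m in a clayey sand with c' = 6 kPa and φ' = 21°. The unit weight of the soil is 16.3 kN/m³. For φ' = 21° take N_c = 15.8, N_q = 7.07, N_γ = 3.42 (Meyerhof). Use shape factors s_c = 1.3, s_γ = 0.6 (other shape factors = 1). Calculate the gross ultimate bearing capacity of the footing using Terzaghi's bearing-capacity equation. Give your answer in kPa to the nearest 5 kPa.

q_ult ≈ 260 kPa

Overburden at base level: q = 16.3 × 0.81 = 13.203 kPa.
Cohesion term c·N_c·s_c = 6 × 15.8 × 1.3 = 123.24 kPa; surcharge term q·N_q = 13.203 × 7.07 = 93.345 kPa; self-weight term 0.5·γ·B·N_γ·s_γ = 0.5 × 16.3 × 2.5 × 3.42 × 0.6 = 41.809 kPa.
q_ult = 123.24 + 93.345 + 41.809 = 258.39 kPa.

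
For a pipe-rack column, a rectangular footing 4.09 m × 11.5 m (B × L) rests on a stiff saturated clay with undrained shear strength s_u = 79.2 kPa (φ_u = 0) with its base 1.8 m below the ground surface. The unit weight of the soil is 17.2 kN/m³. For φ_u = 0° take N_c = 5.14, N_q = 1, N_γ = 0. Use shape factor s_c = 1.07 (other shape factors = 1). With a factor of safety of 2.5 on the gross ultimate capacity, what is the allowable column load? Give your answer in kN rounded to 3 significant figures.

P_all ≈ 8780 kN

Effective surcharge at the founding depth q = γ·D_f = 17.2 × 1.8 = 30.96 kPa.
q_ult = c·N_c·s_c + q·N_q
     = 79.2 × 5.14 × 1.07 + 30.96 × 1
     = 435.58 + 30.96 = 466.54 kPa.
Gross allowable pressure q_all = 466.54 / 2.5 = 186.62 kPa.
Footing area = 47.035 m², so allowable column load = 186.62 × 47.035 = 8777.6 kN.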